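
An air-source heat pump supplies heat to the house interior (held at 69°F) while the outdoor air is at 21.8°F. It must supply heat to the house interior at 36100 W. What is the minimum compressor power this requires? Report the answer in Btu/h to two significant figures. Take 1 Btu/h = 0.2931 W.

In absolute terms T_C = 267.48 K and T_H = 293.71 K, so ΔT = 26.22 K.
COP_Carnot = T_H/ΔT = 293.71/26.22 = 11.20.
Ẇ_min = Q̇/COP_Carnot = 36100/11.20 = 3223 W = 11000 Btu/h.

11000 Btu/h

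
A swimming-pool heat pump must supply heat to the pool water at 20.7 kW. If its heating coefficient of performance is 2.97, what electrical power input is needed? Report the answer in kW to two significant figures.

Ẇ = Q̇_H/COP_HP = 20.70/2.97 = 6.970 kW.

7.0 kW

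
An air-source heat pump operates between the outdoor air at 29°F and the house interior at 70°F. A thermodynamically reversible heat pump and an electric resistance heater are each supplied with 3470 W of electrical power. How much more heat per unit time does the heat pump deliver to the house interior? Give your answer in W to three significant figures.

In absolute terms T_C = 271.48 K and T_H = 294.26 K, so ΔT = 22.78 K.
COP_Carnot = T_H/ΔT = 294.26/22.78 = 12.92.
The heat pump delivers Q̇_H = COP × Ẇ = 44830 W; the resistance heater delivers Ẇ = 3470 W.
Extra = (COP − 1)·Ẇ = 41360 W.

41400 W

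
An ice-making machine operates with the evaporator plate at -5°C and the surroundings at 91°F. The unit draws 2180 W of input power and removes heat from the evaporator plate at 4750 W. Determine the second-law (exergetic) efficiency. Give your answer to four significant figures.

0.3070

COP_actual = Q̇_C/Ẇ = 4750/2180 = 2.179.
In absolute terms T_C = 268.15 K and T_H = 305.93 K, so ΔT = 37.78 K.
COP_Carnot = T_C/ΔT = 268.15/37.78 = 7.098.
η_II = COP_actual/COP_Carnot = 2.179/7.098 = 0.3070.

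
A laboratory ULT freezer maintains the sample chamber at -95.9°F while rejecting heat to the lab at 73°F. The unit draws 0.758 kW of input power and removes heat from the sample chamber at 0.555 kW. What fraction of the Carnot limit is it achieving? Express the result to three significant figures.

COP_actual = Q̇_C/Ẇ = 0.5550/0.7580 = 0.7322.
In absolute terms T_C = 202.09 K and T_H = 295.93 K, so ΔT = 93.83 K.
COP_Carnot = T_C/ΔT = 202.09/93.83 = 2.154.
η_II = COP_actual/COP_Carnot = 0.7322/2.154 = 0.3400.

0.340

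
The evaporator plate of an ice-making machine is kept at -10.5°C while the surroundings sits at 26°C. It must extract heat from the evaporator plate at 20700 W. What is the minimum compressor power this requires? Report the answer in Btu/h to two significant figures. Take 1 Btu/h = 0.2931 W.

9800 Btu/h

In absolute terms T_C = 262.65 K and T_H = 299.15 K, so ΔT = 36.50 K.
COP_Carnot = T_C/ΔT = 262.65/36.50 = 7.196.
Ẇ_min = Q̇/COP_Carnot = 20700/7.196 = 2877 W = 9815 Btu/h.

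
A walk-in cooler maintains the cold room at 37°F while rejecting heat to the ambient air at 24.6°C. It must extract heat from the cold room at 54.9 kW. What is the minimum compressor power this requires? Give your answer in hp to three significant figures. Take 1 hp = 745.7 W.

5.82 hp

In absolute terms T_C = 275.93 K and T_H = 297.75 K, so ΔT = 21.82 K.
COP_Carnot = T_C/ΔT = 275.93/21.82 = 12.64.
Ẇ_min = Q̇/COP_Carnot = 54.90/12.64 = 4.342 kW = 5.823 hp.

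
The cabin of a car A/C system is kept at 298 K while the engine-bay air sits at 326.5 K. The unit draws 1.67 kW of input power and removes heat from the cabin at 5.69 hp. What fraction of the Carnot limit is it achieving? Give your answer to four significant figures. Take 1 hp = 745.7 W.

Converting, Q̇_C = 5.690 hp = 4.243 kW, so COP_actual = Q̇_C/Ẇ = 4.243/1.670 = 2.541.
The reservoir spacing is ΔT = 326.5 − 298 = 28.50 K.
COP_Carnot = T_C/ΔT = 298.00/28.50 = 10.46.
η_II = COP_actual/COP_Carnot = 2.541/10.46 = 0.2430.

0.2430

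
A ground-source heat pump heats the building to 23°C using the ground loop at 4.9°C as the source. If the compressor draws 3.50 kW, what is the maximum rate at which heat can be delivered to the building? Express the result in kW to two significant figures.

57 kW

In absolute terms T_C = 278.05 K and T_H = 296.15 K, so ΔT = 18.10 K.
COP_Carnot = T_H/ΔT = 296.15/18.10 = 16.36.
Q̇_max = COP_Carnot × Ẇ = 16.36 × 3.500 kW = 57.27 kW.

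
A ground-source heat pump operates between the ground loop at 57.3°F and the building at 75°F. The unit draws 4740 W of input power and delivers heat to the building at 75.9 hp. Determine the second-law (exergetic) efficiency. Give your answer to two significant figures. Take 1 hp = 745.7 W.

Converting, Q̇_H = 75.90 hp = 56600 W, so COP_actual = Q̇_H/Ẇ = 56600/4740 = 11.94.
In absolute terms T_C = 287.21 K and T_H = 297.04 K, so ΔT = 9.833 K.
COP_Carnot = T_H/ΔT = 297.04/9.833 = 30.21.
η_II = COP_actual/COP_Carnot = 11.94/30.21 = 0.3953.

0.40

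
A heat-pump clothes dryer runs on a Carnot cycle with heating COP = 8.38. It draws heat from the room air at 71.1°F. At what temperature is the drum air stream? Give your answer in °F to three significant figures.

143 °F

COP_HP = T_H/(T_H − T_C) rearranges to T_H = COP·T_C/(COP − 1).
With T_C = 294.87 K, T_H = 8.38 × 294.87/7.380 = 334.83 K.
Converting, 334.83 K = 143.02°F.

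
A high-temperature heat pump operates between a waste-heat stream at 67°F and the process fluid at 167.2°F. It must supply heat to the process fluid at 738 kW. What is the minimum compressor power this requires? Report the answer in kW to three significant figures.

In absolute terms T_C = 292.59 K and T_H = 348.26 K, so ΔT = 55.67 K.
COP_Carnot = T_H/ΔT = 348.26/55.67 = 6.256.
Ẇ_min = Q̇/COP_Carnot = 738.0/6.256 = 118.0 kW.

118 kW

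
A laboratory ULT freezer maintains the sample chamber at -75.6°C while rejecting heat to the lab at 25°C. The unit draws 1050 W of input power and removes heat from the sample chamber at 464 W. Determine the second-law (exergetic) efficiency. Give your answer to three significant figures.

0.225

COP_actual = Q̇_C/Ẇ = 464.0/1050 = 0.4419.
In absolute terms T_C = 197.55 K and T_H = 298.15 K, so ΔT = 100.6 K.
COP_Carnot = T_C/ΔT = 197.55/100.6 = 1.964.
η_II = COP_actual/COP_Carnot = 0.4419/1.964 = 0.2250.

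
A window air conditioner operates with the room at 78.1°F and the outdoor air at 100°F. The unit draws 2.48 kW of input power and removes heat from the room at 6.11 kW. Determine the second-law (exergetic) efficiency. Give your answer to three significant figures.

COP_actual = Q̇_C/Ẇ = 6.110/2.480 = 2.464.
In absolute terms T_C = 298.76 K and T_H = 310.93 K, so ΔT = 12.17 K.
COP_Carnot = T_C/ΔT = 298.76/12.17 = 24.56.
η_II = COP_actual/COP_Carnot = 2.464/24.56 = 0.1003.

0.100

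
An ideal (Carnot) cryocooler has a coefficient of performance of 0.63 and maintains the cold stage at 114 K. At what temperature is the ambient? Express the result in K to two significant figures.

COP_R = T_C/(T_H − T_C) gives T_H − T_C = T_C/COP.
With T_C = 114.00 K, T_H = 114.00 × (1 + 1/0.63) = 294.95 K.

290 K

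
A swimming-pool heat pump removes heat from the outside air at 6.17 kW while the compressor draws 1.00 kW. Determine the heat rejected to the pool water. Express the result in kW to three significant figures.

For a cyclic device the first law requires Q̇_H = Q̇_C + Ẇ.
Q̇_H = Q̇_C + Ẇ = 7.170 kW.

7.17 kW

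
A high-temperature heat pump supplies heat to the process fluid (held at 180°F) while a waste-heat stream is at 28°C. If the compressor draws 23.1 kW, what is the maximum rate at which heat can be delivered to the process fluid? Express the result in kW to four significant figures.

151.4 kW

In absolute terms T_C = 301.15 K and T_H = 355.37 K, so ΔT = 54.22 K.
COP_Carnot = T_H/ΔT = 355.37/54.22 = 6.554.
Q̇_max = COP_Carnot × Ẇ = 6.554 × 23.10 kW = 151.4 kW.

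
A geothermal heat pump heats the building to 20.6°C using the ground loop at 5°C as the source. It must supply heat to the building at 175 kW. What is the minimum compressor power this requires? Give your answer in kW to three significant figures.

In absolute terms T_C = 278.15 K and T_H = 293.75 K, so ΔT = 15.60 K.
COP_Carnot = T_H/ΔT = 293.75/15.60 = 18.83.
Ẇ_min = Q̇/COP_Carnot = 175.0/18.83 = 9.294 kW.

9.29 kW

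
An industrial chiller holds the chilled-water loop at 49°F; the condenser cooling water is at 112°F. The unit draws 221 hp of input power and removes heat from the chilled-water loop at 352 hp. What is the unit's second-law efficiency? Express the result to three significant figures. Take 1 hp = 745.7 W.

COP_actual = Q̇_C/Ẇ = 352.0/221.0 = 1.593.
In absolute terms T_C = 282.59 K and T_H = 317.59 K, so ΔT = 35.00 K.
COP_Carnot = T_C/ΔT = 282.59/35.00 = 8.074.
η_II = COP_actual/COP_Carnot = 1.593/8.074 = 0.1973.

0.197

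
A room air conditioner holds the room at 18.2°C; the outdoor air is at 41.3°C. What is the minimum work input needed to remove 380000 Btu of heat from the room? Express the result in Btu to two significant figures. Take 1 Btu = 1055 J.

In absolute terms T_C = 291.35 K and T_H = 314.45 K, so ΔT = 23.10 K.
The reversible limit is COP_R = T_C/ΔT = 12.61, so W_min = Q_C/COP = Q_C·ΔT/T_C.
W_min = 380000 × 23.10/291.35 = 30130 Btu.

30000 Btu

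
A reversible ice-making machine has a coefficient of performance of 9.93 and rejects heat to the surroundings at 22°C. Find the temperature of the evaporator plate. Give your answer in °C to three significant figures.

For a Carnot refrigerator COP_R = T_C/(T_H − T_C), so T_C = COP·T_H/(1 + COP).
With T_H = 295.15 K, T_C = 9.93 × 295.15/10.93 = 268.15 K.
Converting, 268.15 K = -5.00°C.

-5.00 °C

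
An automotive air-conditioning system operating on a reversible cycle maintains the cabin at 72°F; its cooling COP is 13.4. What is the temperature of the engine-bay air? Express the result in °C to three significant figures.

COP_R = T_C/(T_H − T_C) gives T_H − T_C = T_C/COP.
With T_C = 295.37 K, T_H = 295.37 × (1 + 1/13.4) = 317.41 K.
Converting, 317.41 K = 44.26°C.

44.3 °C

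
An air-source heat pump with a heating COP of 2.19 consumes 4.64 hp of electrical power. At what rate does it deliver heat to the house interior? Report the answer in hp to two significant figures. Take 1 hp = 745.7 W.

10 hp

Q̇_H = COP_HP × Ẇ = 2.19 × 4.640 = 10.16 hp.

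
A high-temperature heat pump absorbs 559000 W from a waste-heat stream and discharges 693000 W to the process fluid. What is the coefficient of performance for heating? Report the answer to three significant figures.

5.17

The first law gives Q̇_H = Q̇_C + Ẇ, so the three rates are Q̇_C = 559000, Q̇_H = 693000, Ẇ = 134000 W.
COP_HP = Q̇_H/Ẇ = 693000/134000 = 5.172.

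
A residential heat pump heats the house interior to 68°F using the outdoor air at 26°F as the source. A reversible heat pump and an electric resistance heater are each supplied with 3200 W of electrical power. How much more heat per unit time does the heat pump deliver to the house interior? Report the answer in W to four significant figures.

37000 W

In absolute terms T_C = 269.82 K and T_H = 293.15 K, so ΔT = 23.33 K.
COP_Carnot = T_H/ΔT = 293.15/23.33 = 12.56.
The heat pump delivers Q̇_H = COP × Ẇ = 40200 W; the resistance heater delivers Ẇ = 3200 W.
Extra = (COP − 1)·Ẇ = 37000 W.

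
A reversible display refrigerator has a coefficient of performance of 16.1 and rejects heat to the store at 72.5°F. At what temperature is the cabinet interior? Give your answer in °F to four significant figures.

For a Carnot refrigerator COP_R = T_C/(T_H − T_C), so T_C = COP·T_H/(1 + COP).
With T_H = 295.65 K, T_C = 16.1 × 295.65/17.10 = 278.36 K.
Converting, 278.36 K = 41.38°F.

41.38 °F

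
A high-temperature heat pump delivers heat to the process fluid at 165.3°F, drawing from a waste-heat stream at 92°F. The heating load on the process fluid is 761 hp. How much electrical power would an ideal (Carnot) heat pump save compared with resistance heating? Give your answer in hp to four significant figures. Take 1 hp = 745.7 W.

In absolute terms T_C = 306.48 K and T_H = 347.21 K, so ΔT = 40.72 K.
COP_Carnot = T_H/ΔT = 347.21/40.72 = 8.526.
Resistance heating needs Ẇ_res = Q̇_H = 761.0 hp; the reversible heat pump needs only Ẇ_hp = Q̇_H/COP = 89.25 hp.
Saving = 761.0 − 89.25 = 671.7 hp.

671.7 hp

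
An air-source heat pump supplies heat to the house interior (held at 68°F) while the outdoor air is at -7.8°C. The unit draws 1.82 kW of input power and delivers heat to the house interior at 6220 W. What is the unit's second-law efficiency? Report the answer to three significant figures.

0.324

Converting, Q̇_H = 6220 W = 6.220 kW, so COP_actual = Q̇_H/Ẇ = 6.220/1.820 = 3.418.
In absolute terms T_C = 265.35 K and T_H = 293.15 K, so ΔT = 27.80 K.
COP_Carnot = T_H/ΔT = 293.15/27.80 = 10.54.
η_II = COP_actual/COP_Carnot = 3.418/10.54 = 0.3241.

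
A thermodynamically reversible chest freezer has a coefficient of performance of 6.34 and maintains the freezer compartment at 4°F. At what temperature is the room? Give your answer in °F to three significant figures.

COP_R = T_C/(T_H − T_C) gives T_H − T_C = T_C/COP.
With T_C = 257.59 K, T_H = 257.59 × (1 + 1/6.34) = 298.22 K.
Converting, 298.22 K = 77.13°F.

77.1 °F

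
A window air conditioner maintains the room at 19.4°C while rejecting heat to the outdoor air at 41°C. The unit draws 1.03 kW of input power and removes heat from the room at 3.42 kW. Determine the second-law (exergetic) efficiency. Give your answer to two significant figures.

COP_actual = Q̇_C/Ẇ = 3.420/1.030 = 3.320.
In absolute terms T_C = 292.55 K and T_H = 314.15 K, so ΔT = 21.60 K.
COP_Carnot = T_C/ΔT = 292.55/21.60 = 13.54.
η_II = COP_actual/COP_Carnot = 3.320/13.54 = 0.2452.

0.25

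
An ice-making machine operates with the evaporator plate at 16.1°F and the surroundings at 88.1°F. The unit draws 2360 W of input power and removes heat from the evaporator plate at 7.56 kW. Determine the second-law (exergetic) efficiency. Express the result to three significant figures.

0.485

Converting, Q̇_C = 7.560 kW = 7560 W, so COP_actual = Q̇_C/Ẇ = 7560/2360 = 3.203.
In absolute terms T_C = 264.32 K and T_H = 304.32 K, so ΔT = 40.00 K.
COP_Carnot = T_C/ΔT = 264.32/40.00 = 6.608.
η_II = COP_actual/COP_Carnot = 3.203/6.608 = 0.4848.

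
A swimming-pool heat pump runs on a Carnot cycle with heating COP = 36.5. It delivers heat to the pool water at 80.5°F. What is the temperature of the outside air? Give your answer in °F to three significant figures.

COP_HP = T_H/(T_H − T_C) gives T_H − T_C = T_H/COP.
With T_H = 300.09 K, T_C = 300.09 × (1 − 1/36.5) = 291.87 K.
Converting, 291.87 K = 65.70°F.

65.7 °F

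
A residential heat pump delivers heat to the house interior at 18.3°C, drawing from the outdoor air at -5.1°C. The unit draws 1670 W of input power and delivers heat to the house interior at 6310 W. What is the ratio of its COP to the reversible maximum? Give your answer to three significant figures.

0.303

COP_actual = Q̇_H/Ẇ = 6310/1670 = 3.778.
In absolute terms T_C = 268.05 K and T_H = 291.45 K, so ΔT = 23.40 K.
COP_Carnot = T_H/ΔT = 291.45/23.40 = 12.46.
η_II = COP_actual/COP_Carnot = 3.778/12.46 = 0.3034.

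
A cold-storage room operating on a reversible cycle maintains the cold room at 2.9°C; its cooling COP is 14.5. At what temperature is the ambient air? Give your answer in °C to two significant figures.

22 °C

COP_R = T_C/(T_H − T_C) gives T_H − T_C = T_C/COP.
With T_C = 276.05 K, T_H = 276.05 × (1 + 1/14.5) = 295.09 K.
Converting, 295.09 K = 21.94°C.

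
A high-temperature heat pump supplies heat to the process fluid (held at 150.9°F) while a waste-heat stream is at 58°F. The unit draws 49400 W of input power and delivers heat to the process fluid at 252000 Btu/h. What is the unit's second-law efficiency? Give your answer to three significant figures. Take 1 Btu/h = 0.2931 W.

Converting, Q̇_H = 252000 Btu/h = 73860 W, so COP_actual = Q̇_H/Ẇ = 73860/49400 = 1.495.
In absolute terms T_C = 287.59 K and T_H = 339.21 K, so ΔT = 51.61 K.
COP_Carnot = T_H/ΔT = 339.21/51.61 = 6.572.
η_II = COP_actual/COP_Carnot = 1.495/6.572 = 0.2275.

0.227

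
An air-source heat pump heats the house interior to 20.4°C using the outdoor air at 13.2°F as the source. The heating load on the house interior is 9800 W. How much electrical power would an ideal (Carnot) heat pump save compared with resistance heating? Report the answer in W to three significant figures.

In absolute terms T_C = 262.71 K and T_H = 293.55 K, so ΔT = 30.84 K.
COP_Carnot = T_H/ΔT = 293.55/30.84 = 9.517.
Resistance heating needs Ẇ_res = Q̇_H = 9800 W; the reversible heat pump needs only Ẇ_hp = Q̇_H/COP = 1030 W.
Saving = 9800 − 1030 = 8770 W.

8770 W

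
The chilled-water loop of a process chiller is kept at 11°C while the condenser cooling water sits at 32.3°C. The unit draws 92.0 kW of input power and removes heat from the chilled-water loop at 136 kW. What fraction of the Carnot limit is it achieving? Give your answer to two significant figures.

COP_actual = Q̇_C/Ẇ = 136.0/92.00 = 1.478.
In absolute terms T_C = 284.15 K and T_H = 305.45 K, so ΔT = 21.30 K.
COP_Carnot = T_C/ΔT = 284.15/21.30 = 13.34.
η_II = COP_actual/COP_Carnot = 1.478/13.34 = 0.1108.

0.11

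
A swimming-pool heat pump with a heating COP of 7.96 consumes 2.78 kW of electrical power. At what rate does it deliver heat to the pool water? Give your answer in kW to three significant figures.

22.1 kW

Q̇_H = COP_HP × Ẇ = 7.96 × 2.780 = 22.13 kW.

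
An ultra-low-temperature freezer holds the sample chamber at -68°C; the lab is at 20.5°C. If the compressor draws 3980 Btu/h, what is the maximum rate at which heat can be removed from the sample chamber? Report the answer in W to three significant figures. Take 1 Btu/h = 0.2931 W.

2700 W

In absolute terms T_C = 205.15 K and T_H = 293.65 K, so ΔT = 88.50 K.
COP_Carnot = T_C/ΔT = 205.15/88.50 = 2.318.
Q̇_max = COP_Carnot × Ẇ = 2.318 × 3980 Btu/h = 9226 Btu/h = 2704 W.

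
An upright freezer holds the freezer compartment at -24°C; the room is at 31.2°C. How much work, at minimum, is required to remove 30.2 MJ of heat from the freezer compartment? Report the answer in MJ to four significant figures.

6.691 MJ

In absolute terms T_C = 249.15 K and T_H = 304.35 K, so ΔT = 55.20 K.
The reversible limit is COP_R = T_C/ΔT = 4.514, so W_min = Q_C/COP = Q_C·ΔT/T_C.
W_min = 30.20 × 55.20/249.15 = 6.691 MJ.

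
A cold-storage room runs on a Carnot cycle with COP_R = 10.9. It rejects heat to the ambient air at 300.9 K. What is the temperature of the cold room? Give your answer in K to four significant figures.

275.6 K

For a Carnot refrigerator COP_R = T_C/(T_H − T_C), so T_C = COP·T_H/(1 + COP).
With T_H = 300.90 K, T_C = 10.9 × 300.90/11.90 = 275.61 K.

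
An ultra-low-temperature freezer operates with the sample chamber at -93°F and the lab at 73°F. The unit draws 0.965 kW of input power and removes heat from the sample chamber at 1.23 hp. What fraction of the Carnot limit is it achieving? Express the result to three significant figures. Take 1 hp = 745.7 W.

0.430

Converting, Q̇_C = 1.230 hp = 0.9172 kW, so COP_actual = Q̇_C/Ẇ = 0.9172/0.9650 = 0.9505.
In absolute terms T_C = 203.71 K and T_H = 295.93 K, so ΔT = 92.22 K.
COP_Carnot = T_C/ΔT = 203.71/92.22 = 2.209.
η_II = COP_actual/COP_Carnot = 0.9505/2.209 = 0.4303.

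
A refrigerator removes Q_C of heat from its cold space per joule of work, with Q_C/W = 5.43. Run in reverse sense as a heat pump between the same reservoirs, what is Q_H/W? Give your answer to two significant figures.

6.4

The first law on one cycle gives Q_H = Q_C + W, so Q_H/W = Q_C/W + 1.
COP_HP = COP_R + 1 = 5.43 + 1 = 6.43.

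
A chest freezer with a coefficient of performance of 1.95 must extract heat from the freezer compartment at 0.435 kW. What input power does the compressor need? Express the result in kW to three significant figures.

0.223 kW

Ẇ = Q̇_C/COP = 0.4350/1.95 = 0.2231 kW.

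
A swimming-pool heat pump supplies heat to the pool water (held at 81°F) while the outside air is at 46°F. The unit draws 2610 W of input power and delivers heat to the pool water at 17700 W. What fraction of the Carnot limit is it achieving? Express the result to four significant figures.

0.4390

COP_actual = Q̇_H/Ẇ = 17700/2610 = 6.782.
In absolute terms T_C = 280.93 K and T_H = 300.37 K, so ΔT = 19.44 K.
COP_Carnot = T_H/ΔT = 300.37/19.44 = 15.45.
η_II = COP_actual/COP_Carnot = 6.782/15.45 = 0.4390.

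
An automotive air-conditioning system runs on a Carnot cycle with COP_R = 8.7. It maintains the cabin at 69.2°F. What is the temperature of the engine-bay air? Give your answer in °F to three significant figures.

COP_R = T_C/(T_H − T_C) gives T_H − T_C = T_C/COP.
With T_C = 293.82 K, T_H = 293.82 × (1 + 1/8.7) = 327.59 K.
Converting, 327.59 K = 129.99°F.

130 °F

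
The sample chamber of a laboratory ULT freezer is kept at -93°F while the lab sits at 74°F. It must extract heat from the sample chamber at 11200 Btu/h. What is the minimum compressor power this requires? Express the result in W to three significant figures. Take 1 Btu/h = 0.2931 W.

1500 W

In absolute terms T_C = 203.71 K and T_H = 296.48 K, so ΔT = 92.78 K.
COP_Carnot = T_C/ΔT = 203.71/92.78 = 2.196.
Ẇ_min = Q̇/COP_Carnot = 11200/2.196 = 5101 Btu/h = 1495 W.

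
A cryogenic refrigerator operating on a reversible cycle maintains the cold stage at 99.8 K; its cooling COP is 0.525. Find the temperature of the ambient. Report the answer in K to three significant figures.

COP_R = T_C/(T_H − T_C) gives T_H − T_C = T_C/COP.
With T_C = 99.80 K, T_H = 99.80 × (1 + 1/0.525) = 289.90 K.

290 K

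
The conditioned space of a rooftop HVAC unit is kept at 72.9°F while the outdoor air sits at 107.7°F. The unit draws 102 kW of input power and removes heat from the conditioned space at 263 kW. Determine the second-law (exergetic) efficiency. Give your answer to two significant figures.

COP_actual = Q̇_C/Ẇ = 263.0/102.0 = 2.578.
In absolute terms T_C = 295.87 K and T_H = 315.21 K, so ΔT = 19.33 K.
COP_Carnot = T_C/ΔT = 295.87/19.33 = 15.30.
η_II = COP_actual/COP_Carnot = 2.578/15.30 = 0.1685.

0.17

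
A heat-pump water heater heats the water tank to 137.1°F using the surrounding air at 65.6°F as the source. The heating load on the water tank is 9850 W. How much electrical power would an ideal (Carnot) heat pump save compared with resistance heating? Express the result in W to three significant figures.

In absolute terms T_C = 291.82 K and T_H = 331.54 K, so ΔT = 39.72 K.
COP_Carnot = T_H/ΔT = 331.54/39.72 = 8.346.
Resistance heating needs Ẇ_res = Q̇_H = 9850 W; the reversible heat pump needs only Ẇ_hp = Q̇_H/COP = 1180 W.
Saving = 9850 − 1180 = 8670 W.

8670 W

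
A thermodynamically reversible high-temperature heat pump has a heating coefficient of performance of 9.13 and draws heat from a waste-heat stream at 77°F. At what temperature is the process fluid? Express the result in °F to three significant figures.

COP_HP = T_H/(T_H − T_C) rearranges to T_H = COP·T_C/(COP − 1).
With T_C = 298.15 K, T_H = 9.13 × 298.15/8.130 = 334.82 K.
Converting, 334.82 K = 143.01°F.

143 °F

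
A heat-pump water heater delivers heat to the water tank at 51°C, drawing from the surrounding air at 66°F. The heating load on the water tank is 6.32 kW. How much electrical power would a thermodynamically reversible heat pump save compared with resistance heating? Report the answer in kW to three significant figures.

In absolute terms T_C = 292.04 K and T_H = 324.15 K, so ΔT = 32.11 K.
COP_Carnot = T_H/ΔT = 324.15/32.11 = 10.09.
Resistance heating needs Ẇ_res = Q̇_H = 6.320 kW; the reversible heat pump needs only Ẇ_hp = Q̇_H/COP = 0.6261 kW.
Saving = 6.320 − 0.6261 = 5.694 kW.

5.69 kW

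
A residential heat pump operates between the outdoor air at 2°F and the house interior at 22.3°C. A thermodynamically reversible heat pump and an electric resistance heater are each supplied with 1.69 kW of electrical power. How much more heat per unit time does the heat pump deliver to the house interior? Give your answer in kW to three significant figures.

In absolute terms T_C = 256.48 K and T_H = 295.45 K, so ΔT = 38.97 K.
COP_Carnot = T_H/ΔT = 295.45/38.97 = 7.582.
The heat pump delivers Q̇_H = COP × Ẇ = 12.81 kW; the resistance heater delivers Ẇ = 1.690 kW.
Extra = (COP − 1)·Ẇ = 11.12 kW.

11.1 kW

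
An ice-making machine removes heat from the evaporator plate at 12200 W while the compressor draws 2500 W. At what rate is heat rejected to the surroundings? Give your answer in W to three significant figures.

14700 W

For a cyclic device the first law requires Q̇_H = Q̇_C + Ẇ.
Q̇_H = Q̇_C + Ẇ = 14700 W.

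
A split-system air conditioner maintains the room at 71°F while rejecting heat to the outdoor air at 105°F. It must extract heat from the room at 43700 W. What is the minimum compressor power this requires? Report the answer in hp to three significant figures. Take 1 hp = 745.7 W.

In absolute terms T_C = 294.82 K and T_H = 313.71 K, so ΔT = 18.89 K.
COP_Carnot = T_C/ΔT = 294.82/18.89 = 15.61.
Ẇ_min = Q̇/COP_Carnot = 43700/15.61 = 2800 W = 3.755 hp.

3.75 hp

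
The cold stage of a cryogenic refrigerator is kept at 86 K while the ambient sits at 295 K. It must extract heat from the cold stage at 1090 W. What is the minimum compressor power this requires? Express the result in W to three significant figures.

2650 W

The reservoir spacing is ΔT = 295 − 86 = 209.0 K.
COP_Carnot = T_C/ΔT = 86.00/209.0 = 0.4115.
Ẇ_min = Q̇/COP_Carnot = 1090/0.4115 = 2649 W.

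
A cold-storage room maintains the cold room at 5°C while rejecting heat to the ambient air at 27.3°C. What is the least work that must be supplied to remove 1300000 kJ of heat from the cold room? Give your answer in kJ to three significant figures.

104000 kJ

In absolute terms T_C = 278.15 K and T_H = 300.45 K, so ΔT = 22.30 K.
The reversible limit is COP_R = T_C/ΔT = 12.47, so W_min = Q_C/COP = Q_C·ΔT/T_C.
W_min = 1300000 × 22.30/278.15 = 104200 kJ.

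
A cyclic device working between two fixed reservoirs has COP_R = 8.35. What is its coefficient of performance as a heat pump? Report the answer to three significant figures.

The first law on one cycle gives Q_H = Q_C + W, so Q_H/W = Q_C/W + 1.
COP_HP = COP_R + 1 = 8.35 + 1 = 9.35.

9.35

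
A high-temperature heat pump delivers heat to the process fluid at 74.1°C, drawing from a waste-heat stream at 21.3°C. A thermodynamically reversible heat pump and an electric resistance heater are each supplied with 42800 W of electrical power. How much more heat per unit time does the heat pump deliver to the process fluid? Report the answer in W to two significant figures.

In absolute terms T_C = 294.45 K and T_H = 347.25 K, so ΔT = 52.80 K.
COP_Carnot = T_H/ΔT = 347.25/52.80 = 6.577.
The heat pump delivers Q̇_H = COP × Ẇ = 281500 W; the resistance heater delivers Ẇ = 42800 W.
Extra = (COP − 1)·Ẇ = 238700 W.

240000 W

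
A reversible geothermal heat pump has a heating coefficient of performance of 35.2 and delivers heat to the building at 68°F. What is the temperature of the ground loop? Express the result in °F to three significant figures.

53.0 °F

COP_HP = T_H/(T_H − T_C) gives T_H − T_C = T_H/COP.
With T_H = 293.15 K, T_C = 293.15 × (1 − 1/35.2) = 284.82 K.
Converting, 284.82 K = 53.01°F.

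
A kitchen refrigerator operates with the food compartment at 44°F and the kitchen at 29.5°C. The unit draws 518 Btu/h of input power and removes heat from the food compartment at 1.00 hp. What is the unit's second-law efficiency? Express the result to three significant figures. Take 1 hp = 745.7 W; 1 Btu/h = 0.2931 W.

Converting, Q̇_C = 1.000 hp = 2544 Btu/h, so COP_actual = Q̇_C/Ẇ = 2544/518.0 = 4.912.
In absolute terms T_C = 279.82 K and T_H = 302.65 K, so ΔT = 22.83 K.
COP_Carnot = T_C/ΔT = 279.82/22.83 = 12.25.
η_II = COP_actual/COP_Carnot = 4.912/12.25 = 0.4008.

0.401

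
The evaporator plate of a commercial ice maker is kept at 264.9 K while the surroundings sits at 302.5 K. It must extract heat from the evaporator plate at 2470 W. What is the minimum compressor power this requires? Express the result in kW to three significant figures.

The reservoir spacing is ΔT = 302.5 − 264.9 = 37.60 K.
COP_Carnot = T_C/ΔT = 264.90/37.60 = 7.045.
Ẇ_min = Q̇/COP_Carnot = 2470/7.045 = 350.6 W = 0.3506 kW.

0.351 kW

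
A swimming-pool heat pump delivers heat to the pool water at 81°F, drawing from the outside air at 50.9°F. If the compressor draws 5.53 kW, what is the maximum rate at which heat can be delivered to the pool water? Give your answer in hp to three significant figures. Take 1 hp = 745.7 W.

In absolute terms T_C = 283.65 K and T_H = 300.37 K, so ΔT = 16.72 K.
COP_Carnot = T_H/ΔT = 300.37/16.72 = 17.96.
Q̇_max = COP_Carnot × Ẇ = 17.96 × 5.530 kW = 99.33 kW = 133.2 hp.

133 hp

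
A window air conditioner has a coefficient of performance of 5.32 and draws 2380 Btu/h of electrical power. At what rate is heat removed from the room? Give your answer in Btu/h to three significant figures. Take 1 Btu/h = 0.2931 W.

12700 Btu/h

Q̇_C = COP × Ẇ = 5.32 × 2380 = 12660 Btu/h.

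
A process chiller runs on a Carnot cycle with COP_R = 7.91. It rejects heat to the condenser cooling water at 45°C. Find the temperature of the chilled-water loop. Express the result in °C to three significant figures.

For a Carnot refrigerator COP_R = T_C/(T_H − T_C), so T_C = COP·T_H/(1 + COP).
With T_H = 318.15 K, T_C = 7.91 × 318.15/8.910 = 282.44 K.
Converting, 282.44 K = 9.29°C.

9.29 °C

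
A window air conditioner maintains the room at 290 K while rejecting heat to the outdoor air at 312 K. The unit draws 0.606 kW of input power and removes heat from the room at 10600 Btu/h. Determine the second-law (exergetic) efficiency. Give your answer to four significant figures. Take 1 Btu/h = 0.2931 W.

0.3889

Converting, Q̇_C = 10600 Btu/h = 3.107 kW, so COP_actual = Q̇_C/Ẇ = 3.107/0.6060 = 5.127.
The reservoir spacing is ΔT = 312 − 290 = 22.00 K.
COP_Carnot = T_C/ΔT = 290.00/22.00 = 13.18.
η_II = COP_actual/COP_Carnot = 5.127/13.18 = 0.3889.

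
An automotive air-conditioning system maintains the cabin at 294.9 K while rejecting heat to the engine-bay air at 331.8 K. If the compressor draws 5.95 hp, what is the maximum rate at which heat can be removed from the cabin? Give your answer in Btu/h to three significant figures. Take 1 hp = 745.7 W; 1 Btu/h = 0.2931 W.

121000 Btu/h

The reservoir spacing is ΔT = 331.8 − 294.9 = 36.90 K.
COP_Carnot = T_C/ΔT = 294.90/36.90 = 7.992.
Q̇_max = COP_Carnot × Ẇ = 7.992 × 5.950 hp = 47.55 hp = 121000 Btu/h.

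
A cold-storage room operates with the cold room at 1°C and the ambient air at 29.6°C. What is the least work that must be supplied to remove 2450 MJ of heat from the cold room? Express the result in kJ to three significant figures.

256000 kJ

In absolute terms T_C = 274.15 K and T_H = 302.75 K, so ΔT = 28.60 K.
The reversible limit is COP_R = T_C/ΔT = 9.586, so W_min = Q_C/COP = Q_C·ΔT/T_C.
W_min = 2450 × 28.60/274.15 = 255.6 MJ = 255600 kJ.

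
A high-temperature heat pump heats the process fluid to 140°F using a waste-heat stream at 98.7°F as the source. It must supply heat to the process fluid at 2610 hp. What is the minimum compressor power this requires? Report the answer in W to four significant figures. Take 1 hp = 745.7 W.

In absolute terms T_C = 310.21 K and T_H = 333.15 K, so ΔT = 22.94 K.
COP_Carnot = T_H/ΔT = 333.15/22.94 = 14.52.
Ẇ_min = Q̇/COP_Carnot = 2610/14.52 = 179.8 hp = 134000 W.

134000 W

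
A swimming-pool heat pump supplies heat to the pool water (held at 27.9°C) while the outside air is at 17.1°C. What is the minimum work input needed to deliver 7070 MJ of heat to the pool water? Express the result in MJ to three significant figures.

In absolute terms T_C = 290.25 K and T_H = 301.05 K, so ΔT = 10.80 K.
The reversible limit is COP_HP = T_H/ΔT = 27.88, so W_min = Q_H/COP = Q_H·ΔT/T_H.
W_min = 7070 × 10.80/301.05 = 253.6 MJ.

254 MJ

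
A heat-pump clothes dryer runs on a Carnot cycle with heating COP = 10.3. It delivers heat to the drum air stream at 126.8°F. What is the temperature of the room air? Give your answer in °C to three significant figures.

COP_HP = T_H/(T_H − T_C) gives T_H − T_C = T_H/COP.
With T_H = 325.82 K, T_C = 325.82 × (1 − 1/10.3) = 294.18 K.
Converting, 294.18 K = 21.03°C.

21.0 °C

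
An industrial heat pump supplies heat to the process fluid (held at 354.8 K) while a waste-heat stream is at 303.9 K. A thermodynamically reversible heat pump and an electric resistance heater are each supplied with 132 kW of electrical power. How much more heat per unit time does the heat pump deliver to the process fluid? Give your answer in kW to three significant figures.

788 kW

The reservoir spacing is ΔT = 354.8 − 303.9 = 50.90 K.
COP_Carnot = T_H/ΔT = 354.80/50.90 = 6.971.
The heat pump delivers Q̇_H = COP × Ẇ = 920.1 kW; the resistance heater delivers Ẇ = 132.0 kW.
Extra = (COP − 1)·Ẇ = 788.1 kW.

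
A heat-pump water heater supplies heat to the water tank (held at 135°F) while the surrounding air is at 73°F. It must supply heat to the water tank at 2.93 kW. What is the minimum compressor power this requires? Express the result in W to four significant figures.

In absolute terms T_C = 295.93 K and T_H = 330.37 K, so ΔT = 34.44 K.
COP_Carnot = T_H/ΔT = 330.37/34.44 = 9.591.
Ẇ_min = Q̇/COP_Carnot = 2.930/9.591 = 0.3055 kW = 305.5 W.

305.5 W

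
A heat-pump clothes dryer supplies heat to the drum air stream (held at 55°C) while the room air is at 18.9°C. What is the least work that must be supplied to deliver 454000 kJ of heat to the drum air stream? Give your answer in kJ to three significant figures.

In absolute terms T_C = 292.05 K and T_H = 328.15 K, so ΔT = 36.10 K.
The reversible limit is COP_HP = T_H/ΔT = 9.090, so W_min = Q_H/COP = Q_H·ΔT/T_H.
W_min = 454000 × 36.10/328.15 = 49940 kJ.

49900 kJ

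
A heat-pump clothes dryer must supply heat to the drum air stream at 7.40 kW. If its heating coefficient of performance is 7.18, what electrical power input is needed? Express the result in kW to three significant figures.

1.03 kW

Ẇ = Q̇_H/COP_HP = 7.400/7.18 = 1.031 kW.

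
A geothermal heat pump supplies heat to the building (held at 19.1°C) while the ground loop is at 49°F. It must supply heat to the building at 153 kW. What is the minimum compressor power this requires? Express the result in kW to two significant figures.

In absolute terms T_C = 282.59 K and T_H = 292.25 K, so ΔT = 9.656 K.
COP_Carnot = T_H/ΔT = 292.25/9.656 = 30.27.
Ẇ_min = Q̇/COP_Carnot = 153.0/30.27 = 5.055 kW.

5.1 kW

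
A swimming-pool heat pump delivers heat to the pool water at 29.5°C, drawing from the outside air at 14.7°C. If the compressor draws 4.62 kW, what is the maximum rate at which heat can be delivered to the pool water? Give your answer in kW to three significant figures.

94.5 kW

In absolute terms T_C = 287.85 K and T_H = 302.65 K, so ΔT = 14.80 K.
COP_Carnot = T_H/ΔT = 302.65/14.80 = 20.45.
Q̇_max = COP_Carnot × Ẇ = 20.45 × 4.620 kW = 94.48 kW.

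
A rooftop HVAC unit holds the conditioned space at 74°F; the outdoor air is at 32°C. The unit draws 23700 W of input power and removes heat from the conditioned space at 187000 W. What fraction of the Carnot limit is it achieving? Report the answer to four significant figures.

0.2306

COP_actual = Q̇_C/Ẇ = 187000/23700 = 7.890.
In absolute terms T_C = 296.48 K and T_H = 305.15 K, so ΔT = 8.667 K.
COP_Carnot = T_C/ΔT = 296.48/8.667 = 34.21.
η_II = COP_actual/COP_Carnot = 7.890/34.21 = 0.2306.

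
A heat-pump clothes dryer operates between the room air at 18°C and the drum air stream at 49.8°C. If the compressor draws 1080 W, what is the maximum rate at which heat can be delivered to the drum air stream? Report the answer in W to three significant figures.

In absolute terms T_C = 291.15 K and T_H = 322.95 K, so ΔT = 31.80 K.
COP_Carnot = T_H/ΔT = 322.95/31.80 = 10.16.
Q̇_max = COP_Carnot × Ẇ = 10.16 × 1080 W = 10970 W.

11000 W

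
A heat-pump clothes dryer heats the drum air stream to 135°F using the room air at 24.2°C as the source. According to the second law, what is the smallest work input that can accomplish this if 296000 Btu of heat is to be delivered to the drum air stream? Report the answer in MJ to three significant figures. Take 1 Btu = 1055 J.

In absolute terms T_C = 297.35 K and T_H = 330.37 K, so ΔT = 33.02 K.
The reversible limit is COP_HP = T_H/ΔT = 10.00, so W_min = Q_H/COP = Q_H·ΔT/T_H.
W_min = 296000 × 33.02/330.37 = 29590 Btu = 31.21 MJ.

31.2 MJ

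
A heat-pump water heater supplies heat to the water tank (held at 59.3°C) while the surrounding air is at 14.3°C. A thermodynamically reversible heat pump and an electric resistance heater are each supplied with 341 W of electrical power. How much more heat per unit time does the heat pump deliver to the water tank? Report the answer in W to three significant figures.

2180 W

In absolute terms T_C = 287.45 K and T_H = 332.45 K, so ΔT = 45.00 K.
COP_Carnot = T_H/ΔT = 332.45/45.00 = 7.388.
The heat pump delivers Q̇_H = COP × Ẇ = 2519 W; the resistance heater delivers Ẇ = 341.0 W.
Extra = (COP − 1)·Ẇ = 2178 W.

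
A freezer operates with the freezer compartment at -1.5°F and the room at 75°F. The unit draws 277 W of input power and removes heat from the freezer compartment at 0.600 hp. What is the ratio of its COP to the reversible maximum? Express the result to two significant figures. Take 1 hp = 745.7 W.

Converting, Q̇_C = 0.6000 hp = 447.4 W, so COP_actual = Q̇_C/Ẇ = 447.4/277.0 = 1.615.
In absolute terms T_C = 254.54 K and T_H = 297.04 K, so ΔT = 42.50 K.
COP_Carnot = T_C/ΔT = 254.54/42.50 = 5.989.
η_II = COP_actual/COP_Carnot = 1.615/5.989 = 0.2697.

0.27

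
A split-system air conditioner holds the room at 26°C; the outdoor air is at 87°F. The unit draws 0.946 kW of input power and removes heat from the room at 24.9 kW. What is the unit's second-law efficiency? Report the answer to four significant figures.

COP_actual = Q̇_C/Ẇ = 24.90/0.9460 = 26.32.
In absolute terms T_C = 299.15 K and T_H = 303.71 K, so ΔT = 4.556 K.
COP_Carnot = T_C/ΔT = 299.15/4.556 = 65.67.
η_II = COP_actual/COP_Carnot = 26.32/65.67 = 0.4008.

0.4008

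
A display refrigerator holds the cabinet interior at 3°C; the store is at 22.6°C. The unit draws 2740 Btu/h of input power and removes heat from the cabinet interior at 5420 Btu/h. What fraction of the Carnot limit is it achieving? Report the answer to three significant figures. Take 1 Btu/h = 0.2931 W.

COP_actual = Q̇_C/Ẇ = 5420/2740 = 1.978.
In absolute terms T_C = 276.15 K and T_H = 295.75 K, so ΔT = 19.60 K.
COP_Carnot = T_C/ΔT = 276.15/19.60 = 14.09.
η_II = COP_actual/COP_Carnot = 1.978/14.09 = 0.1404.

0.140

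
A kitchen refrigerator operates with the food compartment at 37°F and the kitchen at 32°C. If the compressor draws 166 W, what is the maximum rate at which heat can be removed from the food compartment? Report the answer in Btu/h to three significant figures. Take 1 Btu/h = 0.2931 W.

In absolute terms T_C = 275.93 K and T_H = 305.15 K, so ΔT = 29.22 K.
COP_Carnot = T_C/ΔT = 275.93/29.22 = 9.442.
Q̇_max = COP_Carnot × Ẇ = 9.442 × 166.0 W = 1567 W = 5348 Btu/h.

5350 Btu/h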